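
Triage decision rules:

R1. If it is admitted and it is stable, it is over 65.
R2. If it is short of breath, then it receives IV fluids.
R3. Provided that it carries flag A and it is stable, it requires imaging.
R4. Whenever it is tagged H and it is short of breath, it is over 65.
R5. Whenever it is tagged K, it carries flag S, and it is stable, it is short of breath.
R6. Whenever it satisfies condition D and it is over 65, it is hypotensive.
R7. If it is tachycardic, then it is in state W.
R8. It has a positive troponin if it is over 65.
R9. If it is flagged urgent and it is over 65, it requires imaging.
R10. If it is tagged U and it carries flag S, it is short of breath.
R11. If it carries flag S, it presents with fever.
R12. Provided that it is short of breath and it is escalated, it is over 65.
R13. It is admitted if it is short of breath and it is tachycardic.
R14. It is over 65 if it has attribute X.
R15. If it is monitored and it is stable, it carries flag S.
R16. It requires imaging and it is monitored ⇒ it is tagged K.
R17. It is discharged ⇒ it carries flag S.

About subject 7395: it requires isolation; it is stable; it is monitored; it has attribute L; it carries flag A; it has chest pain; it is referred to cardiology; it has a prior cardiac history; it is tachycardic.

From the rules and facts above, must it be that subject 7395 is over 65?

By R3 (it carries flag A, it is stable): it requires imaging.
By R15 (it is monitored, it is stable): it carries flag S.
By R16 (it requires imaging, it is monitored): it is tagged K.
By R5 (it is tagged K, it carries flag S, it is stable): it is short of breath.
By R13 (it is short of breath, it is tachycardic): it is admitted.
By R1 (it is admitted, it is stable): it is over 65.

Yes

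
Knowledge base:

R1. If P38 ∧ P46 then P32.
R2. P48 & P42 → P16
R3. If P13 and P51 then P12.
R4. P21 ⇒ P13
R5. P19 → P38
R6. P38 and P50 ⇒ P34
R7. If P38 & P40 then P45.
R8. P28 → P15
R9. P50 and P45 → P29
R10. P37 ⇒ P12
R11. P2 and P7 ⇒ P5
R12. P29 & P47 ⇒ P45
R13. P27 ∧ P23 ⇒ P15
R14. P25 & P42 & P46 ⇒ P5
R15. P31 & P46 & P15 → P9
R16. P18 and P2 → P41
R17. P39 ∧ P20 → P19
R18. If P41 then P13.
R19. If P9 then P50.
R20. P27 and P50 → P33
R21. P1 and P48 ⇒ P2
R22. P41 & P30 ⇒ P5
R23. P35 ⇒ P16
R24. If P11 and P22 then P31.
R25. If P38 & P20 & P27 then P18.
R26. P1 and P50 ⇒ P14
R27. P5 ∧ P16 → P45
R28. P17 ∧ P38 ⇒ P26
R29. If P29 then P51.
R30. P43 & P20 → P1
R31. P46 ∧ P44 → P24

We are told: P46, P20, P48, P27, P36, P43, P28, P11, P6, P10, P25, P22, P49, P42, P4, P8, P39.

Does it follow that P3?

No

Forward chaining from the given facts derives: P16, P15, P5, P19, P31, P45, P1, P38, P9, P50, P33, P2, P18, P14, P32, P34, P29, P41, P13, P51, P12.
No rule has P3 as its conclusion, and it is not among the given facts.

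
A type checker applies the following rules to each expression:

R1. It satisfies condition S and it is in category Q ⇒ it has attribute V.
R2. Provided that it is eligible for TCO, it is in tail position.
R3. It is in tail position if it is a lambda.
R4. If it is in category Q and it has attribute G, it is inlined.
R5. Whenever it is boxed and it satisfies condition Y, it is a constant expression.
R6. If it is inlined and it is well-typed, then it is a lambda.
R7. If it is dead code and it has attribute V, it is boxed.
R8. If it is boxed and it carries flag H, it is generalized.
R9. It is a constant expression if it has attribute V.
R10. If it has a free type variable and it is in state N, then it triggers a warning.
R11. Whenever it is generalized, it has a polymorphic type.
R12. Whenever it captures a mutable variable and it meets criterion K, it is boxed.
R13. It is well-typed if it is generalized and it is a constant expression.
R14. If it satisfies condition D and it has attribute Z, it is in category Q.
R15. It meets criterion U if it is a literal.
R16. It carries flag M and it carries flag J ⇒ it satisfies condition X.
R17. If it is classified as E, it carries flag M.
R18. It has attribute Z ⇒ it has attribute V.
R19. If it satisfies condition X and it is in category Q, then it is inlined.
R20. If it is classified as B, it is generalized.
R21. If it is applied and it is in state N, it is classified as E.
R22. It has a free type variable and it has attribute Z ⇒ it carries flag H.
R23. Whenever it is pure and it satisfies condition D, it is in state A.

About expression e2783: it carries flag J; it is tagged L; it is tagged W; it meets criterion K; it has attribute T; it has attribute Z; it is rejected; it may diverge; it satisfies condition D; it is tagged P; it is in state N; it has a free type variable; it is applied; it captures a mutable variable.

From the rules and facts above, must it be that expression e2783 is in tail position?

Yes

By R12 (it captures a mutable variable, it meets criterion K): it is boxed.
By R14 (it satisfies condition D, it has attribute Z): it is in category Q.
By R18 (it has attribute Z): it has attribute V.
By R21 (it is applied, it is in state N): it is classified as E.
By R22 (it has a free type variable, it has attribute Z): it carries flag H.
By R8 (it is boxed, it carries flag H): it is generalized.
By R9 (it has attribute V): it is a constant expression.
By R13 (it is generalized, it is a constant expression): it is well-typed.
By R17 (it is classified as E): it carries flag M.
By R16 (it carries flag M, it carries flag J): it satisfies condition X.
By R19 (it satisfies condition X, it is in category Q): it is inlined.
By R6 (it is inlined, it is well-typed): it is a lambda.
By R3 (it is a lambda): it is in tail position.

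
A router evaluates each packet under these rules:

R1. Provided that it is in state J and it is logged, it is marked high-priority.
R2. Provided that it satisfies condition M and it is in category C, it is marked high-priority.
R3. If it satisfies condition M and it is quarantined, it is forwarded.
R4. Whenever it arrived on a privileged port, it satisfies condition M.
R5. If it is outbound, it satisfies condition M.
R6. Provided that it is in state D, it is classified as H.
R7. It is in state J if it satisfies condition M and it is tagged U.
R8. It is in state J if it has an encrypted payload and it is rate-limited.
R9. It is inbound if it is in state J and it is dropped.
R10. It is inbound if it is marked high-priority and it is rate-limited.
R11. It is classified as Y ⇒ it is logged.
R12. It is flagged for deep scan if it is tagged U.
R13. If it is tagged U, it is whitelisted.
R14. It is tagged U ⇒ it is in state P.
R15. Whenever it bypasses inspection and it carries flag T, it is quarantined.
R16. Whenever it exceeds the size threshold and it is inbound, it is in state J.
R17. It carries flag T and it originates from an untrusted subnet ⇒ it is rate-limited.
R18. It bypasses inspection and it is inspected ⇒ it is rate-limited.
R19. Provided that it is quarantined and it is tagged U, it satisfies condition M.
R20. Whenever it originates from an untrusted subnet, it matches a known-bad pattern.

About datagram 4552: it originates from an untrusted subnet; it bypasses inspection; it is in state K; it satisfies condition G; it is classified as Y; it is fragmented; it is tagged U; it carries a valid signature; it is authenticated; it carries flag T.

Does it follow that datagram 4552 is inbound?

Yes

By R11 (it is classified as Y): it is logged.
By R15 (it bypasses inspection, it carries flag T): it is quarantined.
By R17 (it carries flag T, it originates from an untrusted subnet): it is rate-limited.
By R19 (it is quarantined, it is tagged U): it satisfies condition M.
By R7 (it satisfies condition M, it is tagged U): it is in state J.
By R1 (it is in state J, it is logged): it is marked high-priority.
By R10 (it is marked high-priority, it is rate-limited): it is inbound.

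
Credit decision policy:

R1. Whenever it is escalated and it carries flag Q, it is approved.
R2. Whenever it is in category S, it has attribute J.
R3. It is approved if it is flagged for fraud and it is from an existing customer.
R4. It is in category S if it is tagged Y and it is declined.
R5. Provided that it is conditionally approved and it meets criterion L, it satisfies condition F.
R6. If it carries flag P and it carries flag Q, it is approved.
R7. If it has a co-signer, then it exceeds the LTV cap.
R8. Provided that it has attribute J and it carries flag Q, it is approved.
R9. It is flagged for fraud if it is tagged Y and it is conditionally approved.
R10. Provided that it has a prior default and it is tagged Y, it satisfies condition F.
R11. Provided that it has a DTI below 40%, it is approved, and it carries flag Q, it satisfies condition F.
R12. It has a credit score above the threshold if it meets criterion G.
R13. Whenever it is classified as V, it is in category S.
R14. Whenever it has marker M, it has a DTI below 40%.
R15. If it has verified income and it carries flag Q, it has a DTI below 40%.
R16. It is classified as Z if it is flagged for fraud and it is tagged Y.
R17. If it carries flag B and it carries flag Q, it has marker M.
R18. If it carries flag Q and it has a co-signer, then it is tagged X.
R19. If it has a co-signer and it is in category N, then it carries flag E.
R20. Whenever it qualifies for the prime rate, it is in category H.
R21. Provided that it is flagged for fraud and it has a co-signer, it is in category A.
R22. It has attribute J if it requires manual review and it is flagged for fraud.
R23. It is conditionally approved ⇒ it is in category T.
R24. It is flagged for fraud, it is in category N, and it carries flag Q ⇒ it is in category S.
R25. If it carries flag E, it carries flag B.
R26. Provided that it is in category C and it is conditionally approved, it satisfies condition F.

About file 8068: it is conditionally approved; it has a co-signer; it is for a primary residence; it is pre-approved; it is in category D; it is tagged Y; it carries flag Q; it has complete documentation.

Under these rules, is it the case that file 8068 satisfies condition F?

Forward chaining from the given facts derives: exceeds the LTV cap, is flagged for fraud, is classified as Z, is tagged X, is in category A, is in category T.
Rules concluding "it satisfies condition F": R5 needs "it meets criterion L"; R10 needs "it has a prior default"; R11 needs "it has a DTI below 40%"; R26 needs "it is in category C" — none of these are established.

No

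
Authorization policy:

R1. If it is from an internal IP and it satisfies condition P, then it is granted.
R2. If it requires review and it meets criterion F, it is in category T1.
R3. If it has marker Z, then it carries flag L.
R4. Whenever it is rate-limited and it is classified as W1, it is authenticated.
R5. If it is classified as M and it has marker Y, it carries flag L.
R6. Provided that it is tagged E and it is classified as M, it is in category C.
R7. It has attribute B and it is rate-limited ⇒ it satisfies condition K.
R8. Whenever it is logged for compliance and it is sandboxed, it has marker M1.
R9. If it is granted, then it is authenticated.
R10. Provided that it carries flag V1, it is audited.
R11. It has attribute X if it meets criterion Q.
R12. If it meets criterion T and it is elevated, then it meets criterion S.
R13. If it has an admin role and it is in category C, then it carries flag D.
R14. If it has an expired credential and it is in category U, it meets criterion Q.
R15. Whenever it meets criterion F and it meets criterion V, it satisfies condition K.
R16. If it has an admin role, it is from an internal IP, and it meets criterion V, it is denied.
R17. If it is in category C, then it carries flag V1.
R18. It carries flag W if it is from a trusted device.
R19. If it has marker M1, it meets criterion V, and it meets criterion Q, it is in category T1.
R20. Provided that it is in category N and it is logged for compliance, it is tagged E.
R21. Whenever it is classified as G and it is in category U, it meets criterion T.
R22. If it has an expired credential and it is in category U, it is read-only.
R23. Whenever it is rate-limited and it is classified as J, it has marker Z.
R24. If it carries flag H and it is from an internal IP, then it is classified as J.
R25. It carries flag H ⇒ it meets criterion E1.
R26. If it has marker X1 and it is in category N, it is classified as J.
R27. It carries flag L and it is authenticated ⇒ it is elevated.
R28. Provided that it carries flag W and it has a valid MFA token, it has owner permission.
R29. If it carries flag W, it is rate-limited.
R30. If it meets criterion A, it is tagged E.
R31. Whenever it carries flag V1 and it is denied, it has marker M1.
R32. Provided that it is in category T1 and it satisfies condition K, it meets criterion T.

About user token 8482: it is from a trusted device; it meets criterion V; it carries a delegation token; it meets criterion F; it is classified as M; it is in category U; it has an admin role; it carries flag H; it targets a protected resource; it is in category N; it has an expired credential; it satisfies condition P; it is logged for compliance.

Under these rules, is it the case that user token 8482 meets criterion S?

Forward chaining from the given facts derives: meets criterion Q, satisfies condition K, carries flag W, is tagged E, is read-only, meets criterion E1, is rate-limited, is in category C, has attribute X, carries flag D, carries flag V1, is audited.
The only rule concluding "it meets criterion S" is R12, which needs "it meets criterion T"; that is never established.

No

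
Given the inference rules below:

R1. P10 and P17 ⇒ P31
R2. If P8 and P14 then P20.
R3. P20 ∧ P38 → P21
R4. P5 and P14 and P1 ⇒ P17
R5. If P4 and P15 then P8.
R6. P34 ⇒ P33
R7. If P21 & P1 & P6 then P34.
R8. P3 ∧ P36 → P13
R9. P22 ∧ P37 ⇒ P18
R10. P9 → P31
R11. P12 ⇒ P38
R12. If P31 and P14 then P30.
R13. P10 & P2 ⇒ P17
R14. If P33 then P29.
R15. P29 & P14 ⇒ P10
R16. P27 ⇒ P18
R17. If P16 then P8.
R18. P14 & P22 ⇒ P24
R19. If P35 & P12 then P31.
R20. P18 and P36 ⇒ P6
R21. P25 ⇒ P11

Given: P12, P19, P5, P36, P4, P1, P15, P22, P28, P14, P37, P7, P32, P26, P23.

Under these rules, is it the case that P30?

Yes

P17  (by R4: P5, P14, P1)
P8  (by R5: P4, P15)
P18  (by R9: P22, P37)
P38  (by R11: P12)
P6  (by R20: P18, P36)
P20  (by R2: P8, P14)
P21  (by R3: P20, P38)
P34  (by R7: P21, P1, P6)
P33  (by R6: P34)
P29  (by R14: P33)
P10  (by R15: P29, P14)
P31  (by R1: P10, P17)
P30  (by R12: P31, P14)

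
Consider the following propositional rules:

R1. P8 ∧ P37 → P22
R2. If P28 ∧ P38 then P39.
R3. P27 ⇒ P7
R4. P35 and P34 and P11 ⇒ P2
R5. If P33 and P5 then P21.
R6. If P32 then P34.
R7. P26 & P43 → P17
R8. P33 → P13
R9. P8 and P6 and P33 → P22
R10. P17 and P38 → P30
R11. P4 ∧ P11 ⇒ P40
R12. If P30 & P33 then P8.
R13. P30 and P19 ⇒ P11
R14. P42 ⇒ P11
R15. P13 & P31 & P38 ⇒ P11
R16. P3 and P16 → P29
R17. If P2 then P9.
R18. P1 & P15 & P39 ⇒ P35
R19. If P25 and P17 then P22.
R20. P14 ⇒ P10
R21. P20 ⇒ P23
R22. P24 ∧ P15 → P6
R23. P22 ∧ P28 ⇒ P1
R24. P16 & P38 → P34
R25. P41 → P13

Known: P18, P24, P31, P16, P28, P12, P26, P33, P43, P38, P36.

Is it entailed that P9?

Forward chaining from the given facts derives: P39, P17, P13, P30, P8, P11, P34.
The only rule concluding P9 is R17, which needs P2; that is never established.

No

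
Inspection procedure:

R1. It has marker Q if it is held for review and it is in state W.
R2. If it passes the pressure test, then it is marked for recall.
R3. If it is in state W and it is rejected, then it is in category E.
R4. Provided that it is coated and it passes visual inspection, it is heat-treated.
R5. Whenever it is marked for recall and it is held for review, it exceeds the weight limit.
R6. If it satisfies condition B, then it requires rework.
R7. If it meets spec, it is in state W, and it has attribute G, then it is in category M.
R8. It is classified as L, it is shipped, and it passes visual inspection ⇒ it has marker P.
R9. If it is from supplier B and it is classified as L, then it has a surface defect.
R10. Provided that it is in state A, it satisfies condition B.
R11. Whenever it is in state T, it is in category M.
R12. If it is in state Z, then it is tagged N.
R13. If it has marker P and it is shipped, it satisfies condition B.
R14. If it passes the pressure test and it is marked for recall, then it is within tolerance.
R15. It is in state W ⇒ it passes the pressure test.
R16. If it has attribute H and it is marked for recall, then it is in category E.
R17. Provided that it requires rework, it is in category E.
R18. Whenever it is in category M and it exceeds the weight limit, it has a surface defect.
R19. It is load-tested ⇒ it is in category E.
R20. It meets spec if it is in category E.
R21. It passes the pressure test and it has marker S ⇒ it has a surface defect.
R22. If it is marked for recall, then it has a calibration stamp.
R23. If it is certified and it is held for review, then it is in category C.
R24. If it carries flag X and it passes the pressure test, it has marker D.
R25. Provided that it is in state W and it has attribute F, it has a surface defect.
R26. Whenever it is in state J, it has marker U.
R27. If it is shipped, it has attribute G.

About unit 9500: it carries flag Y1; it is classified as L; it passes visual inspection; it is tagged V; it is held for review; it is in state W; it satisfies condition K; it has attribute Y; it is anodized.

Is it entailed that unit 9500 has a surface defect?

Forward chaining from the given facts derives: has marker Q, passes the pressure test, is marked for recall, exceeds the weight limit, is within tolerance, has a calibration stamp.
Rules concluding "it has a surface defect": R9 needs "it is from supplier B"; R18 needs "it is in category M"; R21 needs "it has marker S"; R25 needs "it has attribute F" — none of these are established.

No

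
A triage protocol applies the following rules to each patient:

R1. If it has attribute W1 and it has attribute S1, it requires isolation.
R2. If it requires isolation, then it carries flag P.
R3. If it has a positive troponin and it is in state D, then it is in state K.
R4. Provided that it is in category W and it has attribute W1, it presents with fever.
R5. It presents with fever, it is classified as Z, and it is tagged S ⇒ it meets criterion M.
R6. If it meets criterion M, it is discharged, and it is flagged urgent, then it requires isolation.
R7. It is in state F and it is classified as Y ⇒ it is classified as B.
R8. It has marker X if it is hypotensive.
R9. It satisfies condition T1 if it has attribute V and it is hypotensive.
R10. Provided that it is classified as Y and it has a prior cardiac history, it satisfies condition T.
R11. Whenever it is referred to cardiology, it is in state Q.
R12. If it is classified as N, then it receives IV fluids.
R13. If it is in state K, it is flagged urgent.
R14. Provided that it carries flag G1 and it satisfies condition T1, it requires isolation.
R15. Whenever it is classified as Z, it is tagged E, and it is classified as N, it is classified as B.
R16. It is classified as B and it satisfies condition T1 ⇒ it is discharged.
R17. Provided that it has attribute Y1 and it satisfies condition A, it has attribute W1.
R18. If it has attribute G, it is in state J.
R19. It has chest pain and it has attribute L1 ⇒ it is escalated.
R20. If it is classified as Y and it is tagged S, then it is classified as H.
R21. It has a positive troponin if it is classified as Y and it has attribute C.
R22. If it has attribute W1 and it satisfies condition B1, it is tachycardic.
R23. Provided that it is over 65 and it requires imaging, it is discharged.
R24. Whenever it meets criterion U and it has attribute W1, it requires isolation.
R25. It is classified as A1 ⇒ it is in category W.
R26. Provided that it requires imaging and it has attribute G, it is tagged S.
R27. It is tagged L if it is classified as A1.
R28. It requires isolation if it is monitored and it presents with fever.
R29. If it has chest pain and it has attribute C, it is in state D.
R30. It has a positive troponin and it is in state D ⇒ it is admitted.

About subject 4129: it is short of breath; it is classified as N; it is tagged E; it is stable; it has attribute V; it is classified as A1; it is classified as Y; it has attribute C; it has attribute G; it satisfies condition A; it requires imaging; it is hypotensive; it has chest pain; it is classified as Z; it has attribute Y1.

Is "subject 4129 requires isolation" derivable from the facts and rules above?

Yes

By R9 (it has attribute V, it is hypotensive): it satisfies condition T1.
By R15 (it is classified as Z, it is tagged E, it is classified as N): it is classified as B.
By R16 (it is classified as B, it satisfies condition T1): it is discharged.
By R17 (it has attribute Y1, it satisfies condition A): it has attribute W1.
By R21 (it is classified as Y, it has attribute C): it has a positive troponin.
By R25 (it is classified as A1): it is in category W.
By R26 (it requires imaging, it has attribute G): it is tagged S.
By R29 (it has chest pain, it has attribute C): it is in state D.
By R3 (it has a positive troponin, it is in state D): it is in state K.
By R4 (it is in category W, it has attribute W1): it presents with fever.
By R5 (it presents with fever, it is classified as Z, it is tagged S): it meets criterion M.
By R13 (it is in state K): it is flagged urgent.
By R6 (it meets criterion M, it is discharged, it is flagged urgent): it requires isolation.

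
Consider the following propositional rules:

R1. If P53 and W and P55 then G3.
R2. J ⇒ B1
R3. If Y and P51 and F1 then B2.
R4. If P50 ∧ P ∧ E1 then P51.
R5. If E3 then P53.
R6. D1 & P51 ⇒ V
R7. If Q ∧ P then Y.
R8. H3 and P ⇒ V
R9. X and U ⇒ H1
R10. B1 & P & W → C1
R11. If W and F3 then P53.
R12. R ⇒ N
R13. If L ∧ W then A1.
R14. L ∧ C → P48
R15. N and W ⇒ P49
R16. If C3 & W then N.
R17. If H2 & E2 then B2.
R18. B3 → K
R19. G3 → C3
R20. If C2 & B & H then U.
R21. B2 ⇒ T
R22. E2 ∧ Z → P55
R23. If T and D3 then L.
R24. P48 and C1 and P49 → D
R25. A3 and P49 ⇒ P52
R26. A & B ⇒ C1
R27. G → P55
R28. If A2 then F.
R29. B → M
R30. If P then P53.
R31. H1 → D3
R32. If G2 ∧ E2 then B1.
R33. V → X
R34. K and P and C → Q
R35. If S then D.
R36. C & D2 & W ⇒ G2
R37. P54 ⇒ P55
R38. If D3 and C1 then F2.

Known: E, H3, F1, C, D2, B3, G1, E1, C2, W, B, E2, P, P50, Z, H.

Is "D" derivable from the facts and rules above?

Yes

P51  (by R4: P50, P, E1)
V  (by R8: H3, P)
K  (by R18: B3)
U  (by R20: C2, B, H)
P55  (by R22: E2, Z)
P53  (by R30: P)
X  (by R33: V)
Q  (by R34: K, P, C)
G2  (by R36: C, D2, W)
G3  (by R1: P53, W, P55)
Y  (by R7: Q, P)
H1  (by R9: X, U)
C3  (by R19: G3)
D3  (by R31: H1)
B1  (by R32: G2, E2)
B2  (by R3: Y, P51, F1)
C1  (by R10: B1, P, W)
N  (by R16: C3, W)
T  (by R21: B2)
L  (by R23: T, D3)
P48  (by R14: L, C)
P49  (by R15: N, W)
D  (by R24: P48, C1, P49)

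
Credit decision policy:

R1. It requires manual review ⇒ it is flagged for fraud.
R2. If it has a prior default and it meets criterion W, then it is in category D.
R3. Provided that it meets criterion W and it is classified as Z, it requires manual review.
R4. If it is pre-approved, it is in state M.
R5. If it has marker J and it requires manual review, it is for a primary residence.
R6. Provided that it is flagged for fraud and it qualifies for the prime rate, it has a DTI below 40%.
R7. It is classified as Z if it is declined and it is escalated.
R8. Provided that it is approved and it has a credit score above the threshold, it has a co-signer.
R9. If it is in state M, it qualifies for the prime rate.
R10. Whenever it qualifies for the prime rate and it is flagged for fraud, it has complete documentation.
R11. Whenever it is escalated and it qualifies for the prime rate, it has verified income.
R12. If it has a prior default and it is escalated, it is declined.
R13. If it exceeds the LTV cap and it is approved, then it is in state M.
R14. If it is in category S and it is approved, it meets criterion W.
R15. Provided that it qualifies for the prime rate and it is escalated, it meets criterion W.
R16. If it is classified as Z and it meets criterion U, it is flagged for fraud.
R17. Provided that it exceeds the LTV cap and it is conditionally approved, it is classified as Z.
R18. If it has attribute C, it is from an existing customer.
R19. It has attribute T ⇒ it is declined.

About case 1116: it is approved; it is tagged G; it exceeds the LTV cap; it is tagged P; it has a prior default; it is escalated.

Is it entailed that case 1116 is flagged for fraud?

By R12 (it has a prior default, it is escalated): it is declined.
By R13 (it exceeds the LTV cap, it is approved): it is in state M.
By R7 (it is declined, it is escalated): it is classified as Z.
By R9 (it is in state M): it qualifies for the prime rate.
By R15 (it qualifies for the prime rate, it is escalated): it meets criterion W.
By R3 (it meets criterion W, it is classified as Z): it requires manual review.
By R1 (it requires manual review): it is flagged for fraud.

Yes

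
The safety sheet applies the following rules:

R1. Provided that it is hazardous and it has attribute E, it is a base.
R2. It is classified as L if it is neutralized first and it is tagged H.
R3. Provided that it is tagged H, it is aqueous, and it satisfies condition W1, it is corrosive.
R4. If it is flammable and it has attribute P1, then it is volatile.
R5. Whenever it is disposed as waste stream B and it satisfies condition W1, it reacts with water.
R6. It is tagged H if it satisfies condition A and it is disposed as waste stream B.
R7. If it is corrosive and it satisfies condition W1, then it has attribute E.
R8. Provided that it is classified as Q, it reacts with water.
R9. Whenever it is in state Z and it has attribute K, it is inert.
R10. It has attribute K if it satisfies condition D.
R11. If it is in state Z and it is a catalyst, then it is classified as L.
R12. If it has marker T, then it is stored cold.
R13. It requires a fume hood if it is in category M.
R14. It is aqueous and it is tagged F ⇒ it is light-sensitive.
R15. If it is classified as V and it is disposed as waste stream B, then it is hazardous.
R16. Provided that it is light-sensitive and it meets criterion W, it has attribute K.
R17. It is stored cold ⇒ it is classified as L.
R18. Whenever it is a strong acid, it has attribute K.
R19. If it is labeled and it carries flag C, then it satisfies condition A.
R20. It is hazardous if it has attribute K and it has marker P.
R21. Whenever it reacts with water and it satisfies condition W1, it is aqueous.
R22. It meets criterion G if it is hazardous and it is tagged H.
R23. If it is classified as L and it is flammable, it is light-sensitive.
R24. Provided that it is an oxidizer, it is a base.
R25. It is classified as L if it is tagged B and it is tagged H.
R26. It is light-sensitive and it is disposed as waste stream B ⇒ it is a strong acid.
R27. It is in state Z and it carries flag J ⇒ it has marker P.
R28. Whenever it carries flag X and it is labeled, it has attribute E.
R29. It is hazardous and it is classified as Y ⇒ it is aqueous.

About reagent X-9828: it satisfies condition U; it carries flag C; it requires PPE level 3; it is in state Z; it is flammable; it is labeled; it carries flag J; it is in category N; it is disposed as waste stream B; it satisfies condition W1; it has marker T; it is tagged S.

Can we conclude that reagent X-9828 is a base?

Yes

By R5 (it is disposed as waste stream B, it satisfies condition W1): it reacts with water.
By R12 (it has marker T): it is stored cold.
By R17 (it is stored cold): it is classified as L.
By R19 (it is labeled, it carries flag C): it satisfies condition A.
By R21 (it reacts with water, it satisfies condition W1): it is aqueous.
By R23 (it is classified as L, it is flammable): it is light-sensitive.
By R26 (it is light-sensitive, it is disposed as waste stream B): it is a strong acid.
By R27 (it is in state Z, it carries flag J): it has marker P.
By R6 (it satisfies condition A, it is disposed as waste stream B): it is tagged H.
By R18 (it is a strong acid): it has attribute K.
By R20 (it has attribute K, it has marker P): it is hazardous.
By R3 (it is tagged H, it is aqueous, it satisfies condition W1): it is corrosive.
By R7 (it is corrosive, it satisfies condition W1): it has attribute E.
By R1 (it is hazardous, it has attribute E): it is a base.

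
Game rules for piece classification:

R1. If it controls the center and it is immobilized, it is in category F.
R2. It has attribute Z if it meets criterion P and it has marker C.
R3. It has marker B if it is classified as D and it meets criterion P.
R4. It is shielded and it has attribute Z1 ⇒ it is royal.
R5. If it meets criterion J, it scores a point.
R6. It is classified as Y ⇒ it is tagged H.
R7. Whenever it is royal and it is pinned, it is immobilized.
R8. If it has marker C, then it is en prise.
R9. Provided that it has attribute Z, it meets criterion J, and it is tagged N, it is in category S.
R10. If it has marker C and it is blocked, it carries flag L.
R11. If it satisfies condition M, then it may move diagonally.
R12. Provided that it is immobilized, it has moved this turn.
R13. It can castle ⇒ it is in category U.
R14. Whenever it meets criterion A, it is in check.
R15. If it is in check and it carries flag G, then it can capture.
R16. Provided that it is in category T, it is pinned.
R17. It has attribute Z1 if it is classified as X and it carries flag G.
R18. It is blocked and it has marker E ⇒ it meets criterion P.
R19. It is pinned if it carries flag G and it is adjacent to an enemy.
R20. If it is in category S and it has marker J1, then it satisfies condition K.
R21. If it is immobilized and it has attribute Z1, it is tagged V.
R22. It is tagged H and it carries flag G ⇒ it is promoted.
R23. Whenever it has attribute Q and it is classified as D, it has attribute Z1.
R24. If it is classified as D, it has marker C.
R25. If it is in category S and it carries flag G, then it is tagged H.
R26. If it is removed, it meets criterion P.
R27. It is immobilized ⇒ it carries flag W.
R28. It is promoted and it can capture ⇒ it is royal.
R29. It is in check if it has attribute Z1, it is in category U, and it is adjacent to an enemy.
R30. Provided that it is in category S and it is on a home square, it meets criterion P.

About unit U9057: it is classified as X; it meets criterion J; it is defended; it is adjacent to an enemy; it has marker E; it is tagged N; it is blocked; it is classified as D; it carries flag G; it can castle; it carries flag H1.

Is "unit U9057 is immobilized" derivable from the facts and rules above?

By R13 (it can castle): it is in category U.
By R17 (it is classified as X, it carries flag G): it has attribute Z1.
By R18 (it is blocked, it has marker E): it meets criterion P.
By R19 (it carries flag G, it is adjacent to an enemy): it is pinned.
By R24 (it is classified as D): it has marker C.
By R29 (it has attribute Z1, it is in category U, it is adjacent to an enemy): it is in check.
By R2 (it meets criterion P, it has marker C): it has attribute Z.
By R9 (it has attribute Z, it meets criterion J, it is tagged N): it is in category S.
By R15 (it is in check, it carries flag G): it can capture.
By R25 (it is in category S, it carries flag G): it is tagged H.
By R22 (it is tagged H, it carries flag G): it is promoted.
By R28 (it is promoted, it can capture): it is royal.
By R7 (it is royal, it is pinned): it is immobilized.

Yes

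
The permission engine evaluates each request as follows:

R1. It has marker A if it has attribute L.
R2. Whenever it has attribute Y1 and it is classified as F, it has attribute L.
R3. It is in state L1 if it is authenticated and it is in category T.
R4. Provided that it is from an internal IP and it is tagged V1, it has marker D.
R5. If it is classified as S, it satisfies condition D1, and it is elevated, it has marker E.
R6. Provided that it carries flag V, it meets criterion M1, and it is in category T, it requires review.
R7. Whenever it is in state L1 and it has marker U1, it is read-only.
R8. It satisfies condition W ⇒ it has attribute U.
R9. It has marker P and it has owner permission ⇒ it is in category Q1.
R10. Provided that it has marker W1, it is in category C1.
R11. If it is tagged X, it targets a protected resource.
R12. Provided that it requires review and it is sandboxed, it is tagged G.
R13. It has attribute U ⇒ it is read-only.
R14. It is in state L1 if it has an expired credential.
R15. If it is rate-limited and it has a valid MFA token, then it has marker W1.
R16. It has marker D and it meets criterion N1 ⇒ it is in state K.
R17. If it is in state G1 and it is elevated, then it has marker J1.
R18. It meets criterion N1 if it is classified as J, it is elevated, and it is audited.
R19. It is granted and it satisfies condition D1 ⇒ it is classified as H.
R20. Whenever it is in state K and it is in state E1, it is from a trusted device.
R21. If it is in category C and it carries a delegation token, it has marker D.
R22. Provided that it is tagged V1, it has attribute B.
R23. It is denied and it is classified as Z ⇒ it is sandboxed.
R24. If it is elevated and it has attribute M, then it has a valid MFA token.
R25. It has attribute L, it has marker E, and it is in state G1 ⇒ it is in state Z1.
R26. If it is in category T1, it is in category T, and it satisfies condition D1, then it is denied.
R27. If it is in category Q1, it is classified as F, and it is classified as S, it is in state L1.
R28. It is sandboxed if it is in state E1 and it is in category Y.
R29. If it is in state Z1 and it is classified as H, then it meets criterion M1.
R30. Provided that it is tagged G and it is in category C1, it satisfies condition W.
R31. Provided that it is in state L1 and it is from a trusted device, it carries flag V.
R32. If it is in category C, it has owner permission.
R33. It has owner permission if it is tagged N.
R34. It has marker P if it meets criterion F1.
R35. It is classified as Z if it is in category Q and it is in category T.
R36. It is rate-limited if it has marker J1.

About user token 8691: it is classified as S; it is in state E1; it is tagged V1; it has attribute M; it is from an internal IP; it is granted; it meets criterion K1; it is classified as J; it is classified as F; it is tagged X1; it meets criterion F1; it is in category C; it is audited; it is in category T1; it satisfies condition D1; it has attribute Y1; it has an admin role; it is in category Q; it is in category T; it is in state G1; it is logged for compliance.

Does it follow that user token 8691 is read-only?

Forward chaining from the given facts derives: has attribute L, has marker D, is classified as H, has attribute B, is denied, has owner permission, has marker P, is classified as Z, has marker A, is in category Q1, is sandboxed, is in state L1.
Rules concluding "it is read-only": R7 needs "it has marker U1"; R13 needs "it has attribute U" — none of these are established.

No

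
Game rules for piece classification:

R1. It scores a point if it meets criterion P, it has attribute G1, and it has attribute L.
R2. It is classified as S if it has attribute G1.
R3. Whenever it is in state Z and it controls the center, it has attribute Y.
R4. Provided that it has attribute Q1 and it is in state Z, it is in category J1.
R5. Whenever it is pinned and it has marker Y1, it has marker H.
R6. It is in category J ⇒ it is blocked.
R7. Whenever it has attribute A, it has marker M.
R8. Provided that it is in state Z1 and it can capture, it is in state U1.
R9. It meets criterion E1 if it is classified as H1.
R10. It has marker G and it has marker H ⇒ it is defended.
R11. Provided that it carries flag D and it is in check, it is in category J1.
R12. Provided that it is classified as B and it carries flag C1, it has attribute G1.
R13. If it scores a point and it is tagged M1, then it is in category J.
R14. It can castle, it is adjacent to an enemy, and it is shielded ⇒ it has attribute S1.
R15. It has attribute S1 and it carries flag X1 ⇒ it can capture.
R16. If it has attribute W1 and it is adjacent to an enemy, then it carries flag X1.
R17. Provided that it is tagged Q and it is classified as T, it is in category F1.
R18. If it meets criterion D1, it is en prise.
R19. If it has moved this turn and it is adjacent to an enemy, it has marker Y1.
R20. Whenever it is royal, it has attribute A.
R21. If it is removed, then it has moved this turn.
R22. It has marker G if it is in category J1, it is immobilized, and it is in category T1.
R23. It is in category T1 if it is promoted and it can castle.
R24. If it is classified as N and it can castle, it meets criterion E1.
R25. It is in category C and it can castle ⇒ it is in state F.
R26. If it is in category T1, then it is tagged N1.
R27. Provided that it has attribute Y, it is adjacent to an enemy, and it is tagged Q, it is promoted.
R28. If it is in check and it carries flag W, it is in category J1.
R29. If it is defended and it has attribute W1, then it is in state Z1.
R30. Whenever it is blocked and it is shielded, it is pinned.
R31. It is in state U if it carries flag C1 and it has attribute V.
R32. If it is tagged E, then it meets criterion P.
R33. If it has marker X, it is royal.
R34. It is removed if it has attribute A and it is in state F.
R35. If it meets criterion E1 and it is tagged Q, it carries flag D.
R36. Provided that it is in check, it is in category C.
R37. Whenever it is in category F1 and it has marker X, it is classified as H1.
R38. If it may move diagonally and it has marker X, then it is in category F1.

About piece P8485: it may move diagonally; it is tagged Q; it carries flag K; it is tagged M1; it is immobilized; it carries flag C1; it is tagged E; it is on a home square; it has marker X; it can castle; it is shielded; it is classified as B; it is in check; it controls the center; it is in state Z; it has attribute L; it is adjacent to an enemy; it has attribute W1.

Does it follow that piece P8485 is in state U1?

By R3 (it is in state Z, it controls the center): it has attribute Y.
By R12 (it is classified as B, it carries flag C1): it has attribute G1.
By R14 (it can castle, it is adjacent to an enemy, it is shielded): it has attribute S1.
By R16 (it has attribute W1, it is adjacent to an enemy): it carries flag X1.
By R27 (it has attribute Y, it is adjacent to an enemy, it is tagged Q): it is promoted.
By R32 (it is tagged E): it meets criterion P.
By R33 (it has marker X): it is royal.
By R36 (it is in check): it is in category C.
By R38 (it may move diagonally, it has marker X): it is in category F1.
By R1 (it meets criterion P, it has attribute G1, it has attribute L): it scores a point.
By R13 (it scores a point, it is tagged M1): it is in category J.
By R15 (it has attribute S1, it carries flag X1): it can capture.
By R20 (it is royal): it has attribute A.
By R23 (it is promoted, it can castle): it is in category T1.
By R25 (it is in category C, it can castle): it is in state F.
By R34 (it has attribute A, it is in state F): it is removed.
By R37 (it is in category F1, it has marker X): it is classified as H1.
By R6 (it is in category J): it is blocked.
By R9 (it is classified as H1): it meets criterion E1.
By R21 (it is removed): it has moved this turn.
By R30 (it is blocked, it is shielded): it is pinned.
By R35 (it meets criterion E1, it is tagged Q): it carries flag D.
By R11 (it carries flag D, it is in check): it is in category J1.
By R19 (it has moved this turn, it is adjacent to an enemy): it has marker Y1.
By R22 (it is in category J1, it is immobilized, it is in category T1): it has marker G.
By R5 (it is pinned, it has marker Y1): it has marker H.
By R10 (it has marker G, it has marker H): it is defended.
By R29 (it is defended, it has attribute W1): it is in state Z1.
By R8 (it is in state Z1, it can capture): it is in state U1.

Yes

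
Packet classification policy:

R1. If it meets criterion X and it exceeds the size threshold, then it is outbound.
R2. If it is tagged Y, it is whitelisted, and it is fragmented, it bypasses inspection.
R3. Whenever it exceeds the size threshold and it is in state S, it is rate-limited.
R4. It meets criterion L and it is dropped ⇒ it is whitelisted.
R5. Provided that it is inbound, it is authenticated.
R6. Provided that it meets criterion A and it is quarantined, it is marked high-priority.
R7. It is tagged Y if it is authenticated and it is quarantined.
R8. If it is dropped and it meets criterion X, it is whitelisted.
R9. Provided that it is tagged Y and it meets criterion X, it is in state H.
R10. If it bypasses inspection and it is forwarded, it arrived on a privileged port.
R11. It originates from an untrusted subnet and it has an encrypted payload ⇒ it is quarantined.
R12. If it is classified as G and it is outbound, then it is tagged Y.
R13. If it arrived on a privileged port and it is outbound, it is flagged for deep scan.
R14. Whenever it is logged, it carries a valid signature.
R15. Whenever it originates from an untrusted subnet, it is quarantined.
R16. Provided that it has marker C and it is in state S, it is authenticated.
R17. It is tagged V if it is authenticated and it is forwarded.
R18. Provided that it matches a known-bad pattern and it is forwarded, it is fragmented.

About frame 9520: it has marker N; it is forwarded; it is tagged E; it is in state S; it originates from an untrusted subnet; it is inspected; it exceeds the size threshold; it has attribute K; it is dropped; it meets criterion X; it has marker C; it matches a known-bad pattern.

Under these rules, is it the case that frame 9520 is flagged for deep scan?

Yes

By R1 (it meets criterion X, it exceeds the size threshold): it is outbound.
By R8 (it is dropped, it meets criterion X): it is whitelisted.
By R15 (it originates from an untrusted subnet): it is quarantined.
By R16 (it has marker C, it is in state S): it is authenticated.
By R18 (it matches a known-bad pattern, it is forwarded): it is fragmented.
By R7 (it is authenticated, it is quarantined): it is tagged Y.
By R2 (it is tagged Y, it is whitelisted, it is fragmented): it bypasses inspection.
By R10 (it bypasses inspection, it is forwarded): it arrived on a privileged port.
By R13 (it arrived on a privileged port, it is outbound): it is flagged for deep scan.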